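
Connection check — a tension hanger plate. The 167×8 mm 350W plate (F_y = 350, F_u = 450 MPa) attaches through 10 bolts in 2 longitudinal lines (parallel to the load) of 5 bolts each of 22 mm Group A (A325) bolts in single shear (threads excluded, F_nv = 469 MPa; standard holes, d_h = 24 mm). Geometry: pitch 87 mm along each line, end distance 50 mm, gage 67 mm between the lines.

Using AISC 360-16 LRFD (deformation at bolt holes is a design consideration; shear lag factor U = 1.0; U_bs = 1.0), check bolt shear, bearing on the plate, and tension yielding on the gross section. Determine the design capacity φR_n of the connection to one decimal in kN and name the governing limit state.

420.8 kN (gross-section yield governs)

Bolt shear: A_b = π(22)²/4 = 380.13 mm². φR_n = 0.75 × 469 × 380.13 × 10 × 1 = 1337.1 kN.
Bearing (8 mm plate, F_u = 450 MPa): end bolts L_c = 50 − 24/2 = 38, R_n = min(1.2×38×8×450, 2.4×22×8×450) = 164.16 kN/bolt; interior L_c = 87 − 24 = 63, R_n = 190.08 kN/bolt. φR_n = 0.75 × (2×164.16 + 8×190.08) = 1386.7 kN.
Tension yield (gross): A_g = 167×8 = 1336 mm². φR_n = 0.90 × 350 × 1336 = 420.8 kN.
Governing: min(1337.1, 1386.7, 420.8) = 420.8 kN → gross-section yield.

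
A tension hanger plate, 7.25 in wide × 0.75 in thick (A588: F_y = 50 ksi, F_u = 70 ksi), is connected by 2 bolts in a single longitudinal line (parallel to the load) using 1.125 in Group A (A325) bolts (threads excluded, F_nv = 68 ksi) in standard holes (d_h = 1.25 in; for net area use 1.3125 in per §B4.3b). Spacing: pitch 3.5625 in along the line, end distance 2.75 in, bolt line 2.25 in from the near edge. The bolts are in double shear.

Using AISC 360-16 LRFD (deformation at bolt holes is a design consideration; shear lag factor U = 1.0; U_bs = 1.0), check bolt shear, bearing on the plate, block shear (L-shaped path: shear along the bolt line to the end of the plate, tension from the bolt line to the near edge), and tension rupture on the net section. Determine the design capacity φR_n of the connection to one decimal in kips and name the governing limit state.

Bolt shear: A_b = π(1.125)²/4 = 0.99402 in². φR_n = 0.75 × 68 × 0.99402 × 2 × 2 = 202.8 kips.
Bearing (0.75 in plate, F_u = 70 ksi): end bolts L_c = 2.75 − 1.25/2 = 2.125, R_n = min(1.2×2.125×0.75×70, 2.4×1.125×0.75×70) = 133.88 kips/bolt; interior L_c = 3.5625 − 1.25 = 2.3125, R_n = 141.75 kips/bolt. φR_n = 0.75 × (1×133.88 + 1×141.75) = 206.7 kips.
Block shear: shear path 1×[2.75+1×3.5625] = 1×6.3125 in, A_gv = 4.7344, A_nv = 1×(6.3125 − 1.5×1.3125)×0.75 = 3.2578 in²; tension to near edge: (2.25 − 0.5×1.3125)×0.75 = 1.1953 in². R_n = min(0.6×70×3.2578, 0.6×50×4.7344) + 1.0×70×1.1953 = min(136.83, 142.03) + 83.671 = 220.5 kips. φR_n = 0.75 × 220.5 = 165.4 kips.
Tension rupture (net): A_n = (7.25 − 1×1.3125)×0.75 = 4.4531 in² (U = 1.0, A_e = A_n). φR_n = 0.75 × 70 × 4.4531 = 233.8 kips.
Governing: min(202.8, 206.7, 165.4, 233.8) = 165.4 kips → block shear.

165.4 kips (block shear governs)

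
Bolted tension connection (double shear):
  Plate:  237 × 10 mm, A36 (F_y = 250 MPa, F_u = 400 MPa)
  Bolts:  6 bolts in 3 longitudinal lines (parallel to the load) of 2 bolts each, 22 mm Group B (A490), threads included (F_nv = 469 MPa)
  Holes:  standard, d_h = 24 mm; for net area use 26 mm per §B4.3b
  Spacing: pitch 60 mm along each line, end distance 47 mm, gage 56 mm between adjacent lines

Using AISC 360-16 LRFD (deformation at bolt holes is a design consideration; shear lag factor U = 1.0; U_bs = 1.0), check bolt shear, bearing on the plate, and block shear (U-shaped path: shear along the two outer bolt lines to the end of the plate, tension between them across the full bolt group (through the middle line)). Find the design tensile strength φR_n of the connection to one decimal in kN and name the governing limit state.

420.8 kN (block shear governs)

Bolt shear: A_b = π(22)²/4 = 380.13 mm². φR_n = 0.75 × 469 × 380.13 × 6 × 2 = 1604.5 kN.
Bearing (10 mm plate, F_u = 400 MPa): end bolts L_c = 47 − 24/2 = 35, R_n = min(1.2×35×10×400, 2.4×22×10×400) = 168 kN/bolt; interior L_c = 60 − 24 = 36, R_n = 172.8 kN/bolt. φR_n = 0.75 × (3×168 + 3×172.8) = 766.8 kN.
Block shear: shear path 2×[47+1×60] = 2×107 mm, A_gv = 2140, A_nv = 2×(107 − 1.5×26)×10 = 1360 mm²; tension across gage: (112 − 2×26)×10 = 600 mm². R_n = min(0.6×400×1360, 0.6×250×2140) + 1.0×400×600 = min(326.4, 321) + 240 = 561 kN. φR_n = 0.75 × 561 = 420.8 kN.
Governing: min(1604.5, 766.8, 420.8) = 420.8 kN → block shear.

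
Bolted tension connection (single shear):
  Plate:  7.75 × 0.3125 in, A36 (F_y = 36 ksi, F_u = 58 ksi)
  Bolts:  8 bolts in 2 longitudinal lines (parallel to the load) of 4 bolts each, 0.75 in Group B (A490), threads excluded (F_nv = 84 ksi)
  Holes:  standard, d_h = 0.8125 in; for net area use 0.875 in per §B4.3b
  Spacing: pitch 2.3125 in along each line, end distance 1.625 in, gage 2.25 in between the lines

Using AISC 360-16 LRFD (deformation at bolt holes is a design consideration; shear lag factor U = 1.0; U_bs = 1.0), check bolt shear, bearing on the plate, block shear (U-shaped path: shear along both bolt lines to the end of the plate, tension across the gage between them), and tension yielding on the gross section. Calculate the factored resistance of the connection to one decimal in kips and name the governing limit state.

Bolt shear: A_b = π(0.75)²/4 = 0.44179 in². φR_n = 0.75 × 84 × 0.44179 × 8 × 1 = 222.7 kips.
Bearing (0.3125 in plate, F_u = 58 ksi): end bolts L_c = 1.625 − 0.8125/2 = 1.21875, R_n = min(1.2×1.21875×0.3125×58, 2.4×0.75×0.3125×58) = 26.508 kips/bolt; interior L_c = 2.3125 − 0.8125 = 1.5, R_n = 32.625 kips/bolt. φR_n = 0.75 × (2×26.508 + 6×32.625) = 186.6 kips.
Block shear: shear path 2×[1.625+3×2.3125] = 2×8.5625 in, A_gv = 5.3516, A_nv = 2×(8.5625 − 3.5×0.875)×0.3125 = 3.4375 in²; tension across gage: (2.25 − 1×0.875)×0.3125 = 0.42969 in². R_n = min(0.6×58×3.4375, 0.6×36×5.3516) + 1.0×58×0.42969 = min(119.63, 115.59) + 24.922 = 140.51 kips. φR_n = 0.75 × 140.51 = 105.4 kips.
Tension yield (gross): A_g = 7.75×0.3125 = 2.4219 in². φR_n = 0.90 × 36 × 2.4219 = 78.5 kips.
Governing: min(222.7, 186.6, 105.4, 78.5) = 78.5 kips → gross-section yield.

78.5 kips (gross-section yield governs)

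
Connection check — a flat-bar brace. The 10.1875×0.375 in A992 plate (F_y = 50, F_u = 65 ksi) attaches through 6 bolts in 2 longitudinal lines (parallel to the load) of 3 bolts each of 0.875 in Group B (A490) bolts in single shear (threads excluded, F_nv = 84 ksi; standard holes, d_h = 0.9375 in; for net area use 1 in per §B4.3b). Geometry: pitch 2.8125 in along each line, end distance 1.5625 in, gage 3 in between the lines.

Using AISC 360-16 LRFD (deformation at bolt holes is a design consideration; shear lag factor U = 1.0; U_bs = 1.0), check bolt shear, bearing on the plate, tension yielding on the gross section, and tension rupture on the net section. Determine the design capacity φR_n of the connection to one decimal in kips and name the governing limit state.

Bolt shear: A_b = π(0.875)²/4 = 0.60132 in². φR_n = 0.75 × 84 × 0.60132 × 6 × 1 = 227.3 kips.
Bearing (0.375 in plate, F_u = 65 ksi): end bolts L_c = 1.5625 − 0.9375/2 = 1.09375, R_n = min(1.2×1.09375×0.375×65, 2.4×0.875×0.375×65) = 31.992 kips/bolt; interior L_c = 2.8125 − 0.9375 = 1.875, R_n = 51.188 kips/bolt. φR_n = 0.75 × (2×31.992 + 4×51.188) = 201.6 kips.
Tension yield (gross): A_g = 10.1875×0.375 = 3.8203 in². φR_n = 0.90 × 50 × 3.8203 = 171.9 kips.
Tension rupture (net): A_n = (10.1875 − 2×1)×0.375 = 3.0703 in² (U = 1.0, A_e = A_n). φR_n = 0.75 × 65 × 3.0703 = 149.7 kips.
Governing: min(227.3, 201.6, 171.9, 149.7) = 149.7 kips → net-section rupture.

149.7 kips (net-section rupture governs)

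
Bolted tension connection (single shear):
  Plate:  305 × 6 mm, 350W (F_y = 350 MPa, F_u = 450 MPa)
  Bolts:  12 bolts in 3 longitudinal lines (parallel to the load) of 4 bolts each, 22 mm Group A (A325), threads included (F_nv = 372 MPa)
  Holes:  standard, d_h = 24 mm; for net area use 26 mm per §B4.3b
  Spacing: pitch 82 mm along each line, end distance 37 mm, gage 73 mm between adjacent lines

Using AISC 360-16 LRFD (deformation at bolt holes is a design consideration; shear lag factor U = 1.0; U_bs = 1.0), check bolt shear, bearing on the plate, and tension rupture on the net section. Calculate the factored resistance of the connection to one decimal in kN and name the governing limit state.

459.7 kN (net-section rupture governs)

Bolt shear: A_b = π(22)²/4 = 380.13 mm². φR_n = 0.75 × 372 × 380.13 × 12 × 1 = 1272.7 kN.
Bearing (6 mm plate, F_u = 450 MPa): end bolts L_c = 37 − 24/2 = 25, R_n = min(1.2×25×6×450, 2.4×22×6×450) = 81 kN/bolt; interior L_c = 82 − 24 = 58, R_n = 142.56 kN/bolt. φR_n = 0.75 × (3×81 + 9×142.56) = 1144.5 kN.
Tension rupture (net): A_n = (305 − 3×26)×6 = 1362 mm² (U = 1.0, A_e = A_n). φR_n = 0.75 × 450 × 1362 = 459.7 kN.
Governing: min(1272.7, 1144.5, 459.7) = 459.7 kN → net-section rupture.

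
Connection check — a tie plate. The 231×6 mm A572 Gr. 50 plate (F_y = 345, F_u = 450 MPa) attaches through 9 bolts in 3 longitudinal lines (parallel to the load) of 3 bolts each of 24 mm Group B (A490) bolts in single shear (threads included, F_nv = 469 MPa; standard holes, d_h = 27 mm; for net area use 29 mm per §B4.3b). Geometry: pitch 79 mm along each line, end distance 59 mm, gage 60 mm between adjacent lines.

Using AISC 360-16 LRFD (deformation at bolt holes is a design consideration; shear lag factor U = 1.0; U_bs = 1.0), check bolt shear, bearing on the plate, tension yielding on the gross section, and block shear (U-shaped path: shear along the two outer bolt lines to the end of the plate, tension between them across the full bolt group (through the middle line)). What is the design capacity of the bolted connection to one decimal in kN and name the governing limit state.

Bolt shear: A_b = π(24)²/4 = 452.39 mm². φR_n = 0.75 × 469 × 452.39 × 9 × 1 = 1432.2 kN.
Bearing (6 mm plate, F_u = 450 MPa): end bolts L_c = 59 − 27/2 = 45.5, R_n = min(1.2×45.5×6×450, 2.4×24×6×450) = 147.42 kN/bolt; interior L_c = 79 − 27 = 52, R_n = 155.52 kN/bolt. φR_n = 0.75 × (3×147.42 + 6×155.52) = 1031.5 kN.
Tension yield (gross): A_g = 231×6 = 1386 mm². φR_n = 0.90 × 345 × 1386 = 430.4 kN.
Block shear: shear path 2×[59+2×79] = 2×217 mm, A_gv = 2604, A_nv = 2×(217 − 2.5×29)×6 = 1734 mm²; tension across gage: (120 − 2×29)×6 = 372 mm². R_n = min(0.6×450×1734, 0.6×345×2604) + 1.0×450×372 = min(468.18, 539.03) + 167.4 = 635.58 kN. φR_n = 0.75 × 635.58 = 476.7 kN.
Governing: min(1432.2, 1031.5, 430.4, 476.7) = 430.4 kN → gross-section yield.

430.4 kN (gross-section yield governs)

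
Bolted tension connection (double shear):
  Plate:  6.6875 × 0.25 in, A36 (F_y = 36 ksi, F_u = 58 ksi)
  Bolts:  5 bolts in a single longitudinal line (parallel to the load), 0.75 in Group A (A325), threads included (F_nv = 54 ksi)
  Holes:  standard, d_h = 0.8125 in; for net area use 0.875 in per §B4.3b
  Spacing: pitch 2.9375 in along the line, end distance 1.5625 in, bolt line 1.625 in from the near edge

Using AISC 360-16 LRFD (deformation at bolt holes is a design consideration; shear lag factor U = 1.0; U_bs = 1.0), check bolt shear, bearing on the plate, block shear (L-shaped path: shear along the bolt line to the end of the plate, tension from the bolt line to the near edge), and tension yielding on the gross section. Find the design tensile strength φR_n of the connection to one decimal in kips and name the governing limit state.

54.2 kips (gross-section yield governs)

Bolt shear: A_b = π(0.75)²/4 = 0.44179 in². φR_n = 0.75 × 54 × 0.44179 × 5 × 2 = 178.9 kips.
Bearing (0.25 in plate, F_u = 58 ksi): end bolts L_c = 1.5625 − 0.8125/2 = 1.15625, R_n = min(1.2×1.15625×0.25×58, 2.4×0.75×0.25×58) = 20.119 kips/bolt; interior L_c = 2.9375 − 0.8125 = 2.125, R_n = 26.1 kips/bolt. φR_n = 0.75 × (1×20.119 + 4×26.1) = 93.4 kips.
Block shear: shear path 1×[1.5625+4×2.9375] = 1×13.3125 in, A_gv = 3.3281, A_nv = 1×(13.3125 − 4.5×0.875)×0.25 = 2.3438 in²; tension to near edge: (1.625 − 0.5×0.875)×0.25 = 0.29688 in². R_n = min(0.6×58×2.3438, 0.6×36×3.3281) + 1.0×58×0.29688 = min(81.564, 71.887) + 17.219 = 89.106 kips. φR_n = 0.75 × 89.106 = 66.8 kips.
Tension yield (gross): A_g = 6.6875×0.25 = 1.6719 in². φR_n = 0.90 × 36 × 1.6719 = 54.2 kips.
Governing: min(178.9, 93.4, 66.8, 54.2) = 54.2 kips → gross-section yield.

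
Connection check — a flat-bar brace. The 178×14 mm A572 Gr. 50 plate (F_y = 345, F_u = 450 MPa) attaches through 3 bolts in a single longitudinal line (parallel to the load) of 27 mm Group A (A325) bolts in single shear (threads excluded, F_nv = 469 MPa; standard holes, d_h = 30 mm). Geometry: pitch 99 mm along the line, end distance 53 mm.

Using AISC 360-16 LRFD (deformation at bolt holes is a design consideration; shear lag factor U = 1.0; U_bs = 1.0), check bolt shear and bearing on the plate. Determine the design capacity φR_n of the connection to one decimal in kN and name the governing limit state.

Bolt shear: A_b = π(27)²/4 = 572.56 mm². φR_n = 0.75 × 469 × 572.56 × 3 × 1 = 604.2 kN.
Bearing (14 mm plate, F_u = 450 MPa): end bolts L_c = 53 − 30/2 = 38, R_n = min(1.2×38×14×450, 2.4×27×14×450) = 287.28 kN/bolt; interior L_c = 99 − 30 = 69, R_n = 408.24 kN/bolt. φR_n = 0.75 × (1×287.28 + 2×408.24) = 827.8 kN.
Governing: min(604.2, 827.8) = 604.2 kN → bolt shear.

604.2 kN (bolt shear governs)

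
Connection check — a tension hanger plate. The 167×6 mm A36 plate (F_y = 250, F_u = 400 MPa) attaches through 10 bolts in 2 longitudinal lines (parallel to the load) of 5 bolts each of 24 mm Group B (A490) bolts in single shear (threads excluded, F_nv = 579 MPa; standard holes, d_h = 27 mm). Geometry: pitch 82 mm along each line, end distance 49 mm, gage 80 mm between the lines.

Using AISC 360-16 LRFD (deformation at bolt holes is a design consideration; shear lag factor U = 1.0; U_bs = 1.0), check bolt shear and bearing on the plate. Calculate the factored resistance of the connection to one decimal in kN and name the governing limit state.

982.8 kN (bearing governs)

Bolt shear: A_b = π(24)²/4 = 452.39 mm². φR_n = 0.75 × 579 × 452.39 × 10 × 1 = 1964.5 kN.
Bearing (6 mm plate, F_u = 400 MPa): end bolts L_c = 49 − 27/2 = 35.5, R_n = min(1.2×35.5×6×400, 2.4×24×6×400) = 102.24 kN/bolt; interior L_c = 82 − 27 = 55, R_n = 138.24 kN/bolt. φR_n = 0.75 × (2×102.24 + 8×138.24) = 982.8 kN.
Governing: min(1964.5, 982.8) = 982.8 kN → bearing.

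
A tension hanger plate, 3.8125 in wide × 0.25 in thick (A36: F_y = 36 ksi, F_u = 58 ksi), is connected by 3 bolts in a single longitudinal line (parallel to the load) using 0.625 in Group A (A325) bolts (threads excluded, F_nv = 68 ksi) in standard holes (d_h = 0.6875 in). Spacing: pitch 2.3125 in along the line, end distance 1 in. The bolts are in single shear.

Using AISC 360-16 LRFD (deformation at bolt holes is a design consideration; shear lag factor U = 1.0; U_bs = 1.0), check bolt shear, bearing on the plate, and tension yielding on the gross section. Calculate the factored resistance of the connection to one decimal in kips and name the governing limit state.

Bolt shear: A_b = π(0.625)²/4 = 0.3068 in². φR_n = 0.75 × 68 × 0.3068 × 3 × 1 = 46.9 kips.
Bearing (0.25 in plate, F_u = 58 ksi): end bolts L_c = 1 − 0.6875/2 = 0.65625, R_n = min(1.2×0.65625×0.25×58, 2.4×0.625×0.25×58) = 11.419 kips/bolt; interior L_c = 2.3125 − 0.6875 = 1.625, R_n = 21.75 kips/bolt. φR_n = 0.75 × (1×11.419 + 2×21.75) = 41.2 kips.
Tension yield (gross): A_g = 3.8125×0.25 = 0.95313 in². φR_n = 0.90 × 36 × 0.95313 = 30.9 kips.
Governing: min(46.9, 41.2, 30.9) = 30.9 kips → gross-section yield.

30.9 kips (gross-section yield governs)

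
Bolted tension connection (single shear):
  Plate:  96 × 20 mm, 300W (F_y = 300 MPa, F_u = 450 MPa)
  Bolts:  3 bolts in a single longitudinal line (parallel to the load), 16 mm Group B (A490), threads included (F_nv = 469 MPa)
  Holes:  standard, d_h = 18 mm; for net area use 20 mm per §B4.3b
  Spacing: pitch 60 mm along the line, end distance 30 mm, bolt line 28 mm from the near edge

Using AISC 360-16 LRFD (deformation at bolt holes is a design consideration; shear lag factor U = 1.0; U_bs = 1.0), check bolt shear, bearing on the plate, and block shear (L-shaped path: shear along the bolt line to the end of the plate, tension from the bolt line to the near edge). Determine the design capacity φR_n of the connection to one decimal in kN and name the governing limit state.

Bolt shear: A_b = π(16)²/4 = 201.06 mm². φR_n = 0.75 × 469 × 201.06 × 3 × 1 = 212.2 kN.
Bearing (20 mm plate, F_u = 450 MPa): end bolts L_c = 30 − 18/2 = 21, R_n = min(1.2×21×20×450, 2.4×16×20×450) = 226.8 kN/bolt; interior L_c = 60 − 18 = 42, R_n = 345.6 kN/bolt. φR_n = 0.75 × (1×226.8 + 2×345.6) = 688.5 kN.
Block shear: shear path 1×[30+2×60] = 1×150 mm, A_gv = 3000, A_nv = 1×(150 − 2.5×20)×20 = 2000 mm²; tension to near edge: (28 − 0.5×20)×20 = 360 mm². R_n = min(0.6×450×2000, 0.6×300×3000) + 1.0×450×360 = min(540, 540) + 162 = 702 kN. φR_n = 0.75 × 702 = 526.5 kN.
Governing: min(212.2, 688.5, 526.5) = 212.2 kN → bolt shear.

212.2 kN (bolt shear governs)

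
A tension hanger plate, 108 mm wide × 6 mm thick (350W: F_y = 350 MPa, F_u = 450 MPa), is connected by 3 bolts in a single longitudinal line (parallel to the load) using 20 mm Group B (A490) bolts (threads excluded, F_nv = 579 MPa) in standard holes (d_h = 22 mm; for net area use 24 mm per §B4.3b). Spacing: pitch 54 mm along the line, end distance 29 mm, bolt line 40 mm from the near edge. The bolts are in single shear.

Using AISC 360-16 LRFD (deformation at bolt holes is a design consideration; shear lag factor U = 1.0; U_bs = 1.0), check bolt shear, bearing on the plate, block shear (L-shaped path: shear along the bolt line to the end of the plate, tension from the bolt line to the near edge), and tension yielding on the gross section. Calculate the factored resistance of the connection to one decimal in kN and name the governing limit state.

Bolt shear: A_b = π(20)²/4 = 314.16 mm². φR_n = 0.75 × 579 × 314.16 × 3 × 1 = 409.3 kN.
Bearing (6 mm plate, F_u = 450 MPa): end bolts L_c = 29 − 22/2 = 18, R_n = min(1.2×18×6×450, 2.4×20×6×450) = 58.32 kN/bolt; interior L_c = 54 − 22 = 32, R_n = 103.68 kN/bolt. φR_n = 0.75 × (1×58.32 + 2×103.68) = 199.3 kN.
Block shear: shear path 1×[29+2×54] = 1×137 mm, A_gv = 822, A_nv = 1×(137 − 2.5×24)×6 = 462 mm²; tension to near edge: (40 − 0.5×24)×6 = 168 mm². R_n = min(0.6×450×462, 0.6×350×822) + 1.0×450×168 = min(124.74, 172.62) + 75.6 = 200.34 kN. φR_n = 0.75 × 200.34 = 150.3 kN.
Tension yield (gross): A_g = 108×6 = 648 mm². φR_n = 0.90 × 350 × 648 = 204.1 kN.
Governing: min(409.3, 199.3, 150.3, 204.1) = 150.3 kN → block shear.

150.3 kN (block shear governs)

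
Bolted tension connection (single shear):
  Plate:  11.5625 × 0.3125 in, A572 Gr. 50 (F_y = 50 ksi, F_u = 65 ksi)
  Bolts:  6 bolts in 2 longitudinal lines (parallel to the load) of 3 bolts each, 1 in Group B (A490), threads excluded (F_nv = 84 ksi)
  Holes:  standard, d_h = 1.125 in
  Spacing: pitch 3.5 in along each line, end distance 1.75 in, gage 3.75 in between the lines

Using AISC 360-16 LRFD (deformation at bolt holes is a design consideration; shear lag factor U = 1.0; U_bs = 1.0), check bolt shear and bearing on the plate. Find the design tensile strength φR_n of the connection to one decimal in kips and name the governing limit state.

Bolt shear: A_b = π(1)²/4 = 0.7854 in². φR_n = 0.75 × 84 × 0.7854 × 6 × 1 = 296.9 kips.
Bearing (0.3125 in plate, F_u = 65 ksi): end bolts L_c = 1.75 − 1.125/2 = 1.1875, R_n = min(1.2×1.1875×0.3125×65, 2.4×1×0.3125×65) = 28.945 kips/bolt; interior L_c = 3.5 − 1.125 = 2.375, R_n = 48.75 kips/bolt. φR_n = 0.75 × (2×28.945 + 4×48.75) = 189.7 kips.
Governing: min(296.9, 189.7) = 189.7 kips → bearing.

189.7 kips (bearing governs)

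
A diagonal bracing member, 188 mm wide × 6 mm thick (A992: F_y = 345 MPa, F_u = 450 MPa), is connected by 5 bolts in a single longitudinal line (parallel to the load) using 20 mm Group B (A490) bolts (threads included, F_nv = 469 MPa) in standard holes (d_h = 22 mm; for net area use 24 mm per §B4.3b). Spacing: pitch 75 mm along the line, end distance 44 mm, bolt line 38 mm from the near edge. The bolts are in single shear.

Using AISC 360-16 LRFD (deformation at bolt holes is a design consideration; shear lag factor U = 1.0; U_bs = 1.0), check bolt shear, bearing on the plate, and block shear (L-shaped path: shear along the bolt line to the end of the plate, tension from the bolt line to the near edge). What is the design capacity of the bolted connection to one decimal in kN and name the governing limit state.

339.4 kN (block shear governs)

Bolt shear: A_b = π(20)²/4 = 314.16 mm². φR_n = 0.75 × 469 × 314.16 × 5 × 1 = 552.5 kN.
Bearing (6 mm plate, F_u = 450 MPa): end bolts L_c = 44 − 22/2 = 33, R_n = min(1.2×33×6×450, 2.4×20×6×450) = 106.92 kN/bolt; interior L_c = 75 − 22 = 53, R_n = 129.6 kN/bolt. φR_n = 0.75 × (1×106.92 + 4×129.6) = 469.0 kN.
Block shear: shear path 1×[44+4×75] = 1×344 mm, A_gv = 2064, A_nv = 1×(344 − 4.5×24)×6 = 1416 mm²; tension to near edge: (38 − 0.5×24)×6 = 156 mm². R_n = min(0.6×450×1416, 0.6×345×2064) + 1.0×450×156 = min(382.32, 427.25) + 70.2 = 452.52 kN. φR_n = 0.75 × 452.52 = 339.4 kN.
Governing: min(552.5, 469.0, 339.4) = 339.4 kN → block shear.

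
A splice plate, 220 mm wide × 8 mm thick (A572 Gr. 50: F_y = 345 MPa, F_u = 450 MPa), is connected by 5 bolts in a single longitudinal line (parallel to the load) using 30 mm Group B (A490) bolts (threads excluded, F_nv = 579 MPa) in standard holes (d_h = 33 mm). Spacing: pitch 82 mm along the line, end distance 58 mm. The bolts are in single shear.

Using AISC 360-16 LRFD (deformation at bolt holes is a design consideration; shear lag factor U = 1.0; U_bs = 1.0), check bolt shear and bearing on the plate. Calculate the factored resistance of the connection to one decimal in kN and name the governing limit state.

769.5 kN (bearing governs)

Bolt shear: A_b = π(30)²/4 = 706.86 mm². φR_n = 0.75 × 579 × 706.86 × 5 × 1 = 1534.8 kN.
Bearing (8 mm plate, F_u = 450 MPa): end bolts L_c = 58 − 33/2 = 41.5, R_n = min(1.2×41.5×8×450, 2.4×30×8×450) = 179.28 kN/bolt; interior L_c = 82 − 33 = 49, R_n = 211.68 kN/bolt. φR_n = 0.75 × (1×179.28 + 4×211.68) = 769.5 kN.
Governing: min(1534.8, 769.5) = 769.5 kN → bearing.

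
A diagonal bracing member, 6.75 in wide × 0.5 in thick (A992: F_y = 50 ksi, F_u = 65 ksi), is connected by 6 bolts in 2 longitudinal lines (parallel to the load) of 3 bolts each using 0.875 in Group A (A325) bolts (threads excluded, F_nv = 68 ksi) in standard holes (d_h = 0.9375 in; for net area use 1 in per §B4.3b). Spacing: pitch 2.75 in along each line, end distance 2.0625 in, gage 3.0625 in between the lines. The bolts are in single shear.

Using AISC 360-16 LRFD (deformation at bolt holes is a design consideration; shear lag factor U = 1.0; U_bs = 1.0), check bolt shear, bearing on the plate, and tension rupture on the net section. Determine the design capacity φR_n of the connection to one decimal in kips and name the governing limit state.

115.8 kips (net-section rupture governs)

Bolt shear: A_b = π(0.875)²/4 = 0.60132 in². φR_n = 0.75 × 68 × 0.60132 × 6 × 1 = 184.0 kips.
Bearing (0.5 in plate, F_u = 65 ksi): end bolts L_c = 2.0625 − 0.9375/2 = 1.59375, R_n = min(1.2×1.59375×0.5×65, 2.4×0.875×0.5×65) = 62.156 kips/bolt; interior L_c = 2.75 − 0.9375 = 1.8125, R_n = 68.25 kips/bolt. φR_n = 0.75 × (2×62.156 + 4×68.25) = 298.0 kips.
Tension rupture (net): A_n = (6.75 − 2×1)×0.5 = 2.375 in² (U = 1.0, A_e = A_n). φR_n = 0.75 × 65 × 2.375 = 115.8 kips.
Governing: min(184.0, 298.0, 115.8) = 115.8 kips → net-section rupture.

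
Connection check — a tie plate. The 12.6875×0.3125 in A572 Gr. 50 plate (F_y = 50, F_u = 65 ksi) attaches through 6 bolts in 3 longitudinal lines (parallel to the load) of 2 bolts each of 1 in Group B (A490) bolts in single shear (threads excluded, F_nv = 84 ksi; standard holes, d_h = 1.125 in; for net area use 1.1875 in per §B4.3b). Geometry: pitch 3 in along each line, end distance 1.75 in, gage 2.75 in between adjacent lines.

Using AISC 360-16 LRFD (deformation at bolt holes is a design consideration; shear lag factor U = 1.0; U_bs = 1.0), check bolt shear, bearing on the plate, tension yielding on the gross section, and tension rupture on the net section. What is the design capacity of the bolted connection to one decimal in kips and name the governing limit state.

Bolt shear: A_b = π(1)²/4 = 0.7854 in². φR_n = 0.75 × 84 × 0.7854 × 6 × 1 = 296.9 kips.
Bearing (0.3125 in plate, F_u = 65 ksi): end bolts L_c = 1.75 − 1.125/2 = 1.1875, R_n = min(1.2×1.1875×0.3125×65, 2.4×1×0.3125×65) = 28.945 kips/bolt; interior L_c = 3 − 1.125 = 1.875, R_n = 45.703 kips/bolt. φR_n = 0.75 × (3×28.945 + 3×45.703) = 168.0 kips.
Tension yield (gross): A_g = 12.6875×0.3125 = 3.9648 in². φR_n = 0.90 × 50 × 3.9648 = 178.4 kips.
Tension rupture (net): A_n = (12.6875 − 3×1.1875)×0.3125 = 2.8516 in² (U = 1.0, A_e = A_n). φR_n = 0.75 × 65 × 2.8516 = 139.0 kips.
Governing: min(296.9, 168.0, 178.4, 139.0) = 139.0 kips → net-section rupture.

139.0 kips (net-section rupture governs)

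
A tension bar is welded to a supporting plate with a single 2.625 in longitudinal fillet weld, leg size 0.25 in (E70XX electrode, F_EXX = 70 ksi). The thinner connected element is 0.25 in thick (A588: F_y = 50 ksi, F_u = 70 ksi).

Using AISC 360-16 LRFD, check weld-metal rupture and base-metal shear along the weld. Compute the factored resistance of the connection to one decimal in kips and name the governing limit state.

14.6 kips (weld metal governs)

Weld metal: throat = 0.707×0.25 = 0.17675 in, L = 2.625 in. φR_n = 0.75 × 0.6 × 70 × 0.17675 × 2.625 = 14.6 kips.
Base metal shear (0.25 in plate): yield φR_n = 1.0×0.6×50×0.25×2.625 = 19.7 kips; rupture φR_n = 0.75×0.6×70×0.25×2.625 = 20.7 kips; take 19.7 kips (yield).
Governing: min(14.6, 19.7) = 14.6 kips → weld metal.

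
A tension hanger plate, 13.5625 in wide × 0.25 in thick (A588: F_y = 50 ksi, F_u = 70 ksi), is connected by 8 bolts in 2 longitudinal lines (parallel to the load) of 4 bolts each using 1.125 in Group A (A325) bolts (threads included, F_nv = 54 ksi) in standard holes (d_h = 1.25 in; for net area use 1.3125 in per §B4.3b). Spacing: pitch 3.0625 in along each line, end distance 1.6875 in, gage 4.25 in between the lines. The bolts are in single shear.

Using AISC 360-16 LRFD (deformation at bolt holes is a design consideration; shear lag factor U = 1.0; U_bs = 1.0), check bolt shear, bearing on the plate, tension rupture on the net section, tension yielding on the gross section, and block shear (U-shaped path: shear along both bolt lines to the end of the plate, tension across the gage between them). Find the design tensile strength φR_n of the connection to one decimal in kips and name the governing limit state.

Bolt shear: A_b = π(1.125)²/4 = 0.99402 in². φR_n = 0.75 × 54 × 0.99402 × 8 × 1 = 322.1 kips.
Bearing (0.25 in plate, F_u = 70 ksi): end bolts L_c = 1.6875 − 1.25/2 = 1.0625, R_n = min(1.2×1.0625×0.25×70, 2.4×1.125×0.25×70) = 22.313 kips/bolt; interior L_c = 3.0625 − 1.25 = 1.8125, R_n = 38.063 kips/bolt. φR_n = 0.75 × (2×22.313 + 6×38.063) = 204.8 kips.
Tension rupture (net): A_n = (13.5625 − 2×1.3125)×0.25 = 2.7344 in² (U = 1.0, A_e = A_n). φR_n = 0.75 × 70 × 2.7344 = 143.6 kips.
Tension yield (gross): A_g = 13.5625×0.25 = 3.3906 in². φR_n = 0.90 × 50 × 3.3906 = 152.6 kips.
Block shear: shear path 2×[1.6875+3×3.0625] = 2×10.875 in, A_gv = 5.4375, A_nv = 2×(10.875 − 3.5×1.3125)×0.25 = 3.1406 in²; tension across gage: (4.25 − 1×1.3125)×0.25 = 0.73438 in². R_n = min(0.6×70×3.1406, 0.6×50×5.4375) + 1.0×70×0.73438 = min(131.91, 163.13) + 51.407 = 183.32 kips. φR_n = 0.75 × 183.32 = 137.5 kips.
Governing: min(322.1, 204.8, 143.6, 152.6, 137.5) = 137.5 kips → block shear.

137.5 kips (block shear governs)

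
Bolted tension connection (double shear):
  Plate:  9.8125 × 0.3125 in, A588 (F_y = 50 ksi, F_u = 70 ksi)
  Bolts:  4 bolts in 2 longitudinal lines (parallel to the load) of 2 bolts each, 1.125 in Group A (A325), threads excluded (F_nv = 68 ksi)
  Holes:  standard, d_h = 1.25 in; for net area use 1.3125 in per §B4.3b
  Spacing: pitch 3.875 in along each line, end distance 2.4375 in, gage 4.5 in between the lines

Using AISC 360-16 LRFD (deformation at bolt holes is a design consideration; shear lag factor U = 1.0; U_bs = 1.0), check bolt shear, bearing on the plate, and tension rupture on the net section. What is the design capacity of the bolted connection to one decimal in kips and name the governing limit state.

117.9 kips (net-section rupture governs)

Bolt shear: A_b = π(1.125)²/4 = 0.99402 in². φR_n = 0.75 × 68 × 0.99402 × 4 × 2 = 405.6 kips.
Bearing (0.3125 in plate, F_u = 70 ksi): end bolts L_c = 2.4375 − 1.25/2 = 1.8125, R_n = min(1.2×1.8125×0.3125×70, 2.4×1.125×0.3125×70) = 47.578 kips/bolt; interior L_c = 3.875 − 1.25 = 2.625, R_n = 59.063 kips/bolt. φR_n = 0.75 × (2×47.578 + 2×59.063) = 160.0 kips.
Tension rupture (net): A_n = (9.8125 − 2×1.3125)×0.3125 = 2.2461 in² (U = 1.0, A_e = A_n). φR_n = 0.75 × 70 × 2.2461 = 117.9 kips.
Governing: min(405.6, 160.0, 117.9) = 117.9 kips → net-section rupture.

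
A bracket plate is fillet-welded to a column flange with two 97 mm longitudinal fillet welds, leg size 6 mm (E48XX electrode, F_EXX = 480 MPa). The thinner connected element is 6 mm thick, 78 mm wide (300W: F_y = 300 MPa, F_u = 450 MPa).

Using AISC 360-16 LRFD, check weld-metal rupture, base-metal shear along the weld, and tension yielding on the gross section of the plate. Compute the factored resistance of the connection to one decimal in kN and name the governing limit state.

126.4 kN (gross-section yield governs)

Weld metal: throat = 0.707×6 = 4.242 mm, L = 2×97 = 194 mm. φR_n = 0.75 × 0.6 × 480 × 4.242 × 194 = 177.8 kN.
Base metal shear (6 mm plate): yield φR_n = 1.0×0.6×300×6×194 = 209.5 kN; rupture φR_n = 0.75×0.6×450×6×194 = 235.7 kN; take 209.5 kN (yield).
Tension yield (gross): A_g = 78×6 = 468 mm². φR_n = 0.90 × 300 × 468 = 126.4 kN.
Governing: min(177.8, 209.5, 126.4) = 126.4 kN → gross-section yield.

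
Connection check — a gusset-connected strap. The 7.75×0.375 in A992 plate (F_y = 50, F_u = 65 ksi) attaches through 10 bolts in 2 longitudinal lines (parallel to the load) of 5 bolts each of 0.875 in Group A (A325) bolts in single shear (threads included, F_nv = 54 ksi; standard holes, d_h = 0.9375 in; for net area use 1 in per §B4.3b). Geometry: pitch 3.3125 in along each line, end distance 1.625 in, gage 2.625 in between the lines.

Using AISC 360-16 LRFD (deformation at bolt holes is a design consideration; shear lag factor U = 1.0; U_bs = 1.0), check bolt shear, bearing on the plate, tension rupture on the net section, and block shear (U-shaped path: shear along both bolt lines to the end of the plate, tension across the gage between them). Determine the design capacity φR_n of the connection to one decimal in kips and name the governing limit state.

105.1 kips (net-section rupture governs)

Bolt shear: A_b = π(0.875)²/4 = 0.60132 in². φR_n = 0.75 × 54 × 0.60132 × 10 × 1 = 243.5 kips.
Bearing (0.375 in plate, F_u = 65 ksi): end bolts L_c = 1.625 − 0.9375/2 = 1.15625, R_n = min(1.2×1.15625×0.375×65, 2.4×0.875×0.375×65) = 33.82 kips/bolt; interior L_c = 3.3125 − 0.9375 = 2.375, R_n = 51.188 kips/bolt. φR_n = 0.75 × (2×33.82 + 8×51.188) = 357.9 kips.
Tension rupture (net): A_n = (7.75 − 2×1)×0.375 = 2.1563 in² (U = 1.0, A_e = A_n). φR_n = 0.75 × 65 × 2.1563 = 105.1 kips.
Block shear: shear path 2×[1.625+4×3.3125] = 2×14.875 in, A_gv = 11.156, A_nv = 2×(14.875 − 4.5×1)×0.375 = 7.7813 in²; tension across gage: (2.625 − 1×1)×0.375 = 0.60938 in². R_n = min(0.6×65×7.7813, 0.6×50×11.156) + 1.0×65×0.60938 = min(303.47, 334.68) + 39.61 = 343.08 kips. φR_n = 0.75 × 343.08 = 257.3 kips.
Governing: min(243.5, 357.9, 105.1, 257.3) = 105.1 kips → net-section rupture.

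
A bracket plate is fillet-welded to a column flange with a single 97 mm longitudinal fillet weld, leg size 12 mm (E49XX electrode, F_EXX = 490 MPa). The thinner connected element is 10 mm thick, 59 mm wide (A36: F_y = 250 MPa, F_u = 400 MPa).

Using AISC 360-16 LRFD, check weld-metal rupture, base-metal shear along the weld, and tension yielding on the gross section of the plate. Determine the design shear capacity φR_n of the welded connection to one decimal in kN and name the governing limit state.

Weld metal: throat = 0.707×12 = 8.484 mm, L = 97 mm. φR_n = 0.75 × 0.6 × 490 × 8.484 × 97 = 181.5 kN.
Base metal shear (10 mm plate): yield φR_n = 1.0×0.6×250×10×97 = 145.5 kN; rupture φR_n = 0.75×0.6×400×10×97 = 174.6 kN; take 145.5 kN (yield).
Tension yield (gross): A_g = 59×10 = 590 mm². φR_n = 0.90 × 250 × 590 = 132.8 kN.
Governing: min(181.5, 145.5, 132.8) = 132.8 kN → gross-section yield.

132.8 kN (gross-section yield governs)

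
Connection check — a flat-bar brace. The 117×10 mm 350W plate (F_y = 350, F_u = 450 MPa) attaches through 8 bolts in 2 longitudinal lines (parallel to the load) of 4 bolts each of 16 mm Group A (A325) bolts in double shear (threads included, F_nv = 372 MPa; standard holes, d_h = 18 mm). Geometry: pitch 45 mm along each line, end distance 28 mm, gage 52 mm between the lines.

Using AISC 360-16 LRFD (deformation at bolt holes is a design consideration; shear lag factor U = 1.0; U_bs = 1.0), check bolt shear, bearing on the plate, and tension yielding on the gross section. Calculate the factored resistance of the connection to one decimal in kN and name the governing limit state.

Bolt shear: A_b = π(16)²/4 = 201.06 mm². φR_n = 0.75 × 372 × 201.06 × 8 × 2 = 897.5 kN.
Bearing (10 mm plate, F_u = 450 MPa): end bolts L_c = 28 − 18/2 = 19, R_n = min(1.2×19×10×450, 2.4×16×10×450) = 102.6 kN/bolt; interior L_c = 45 − 18 = 27, R_n = 145.8 kN/bolt. φR_n = 0.75 × (2×102.6 + 6×145.8) = 810.0 kN.
Tension yield (gross): A_g = 117×10 = 1170 mm². φR_n = 0.90 × 350 × 1170 = 368.6 kN.
Governing: min(897.5, 810.0, 368.6) = 368.6 kN → gross-section yield.

368.6 kN (gross-section yield governs)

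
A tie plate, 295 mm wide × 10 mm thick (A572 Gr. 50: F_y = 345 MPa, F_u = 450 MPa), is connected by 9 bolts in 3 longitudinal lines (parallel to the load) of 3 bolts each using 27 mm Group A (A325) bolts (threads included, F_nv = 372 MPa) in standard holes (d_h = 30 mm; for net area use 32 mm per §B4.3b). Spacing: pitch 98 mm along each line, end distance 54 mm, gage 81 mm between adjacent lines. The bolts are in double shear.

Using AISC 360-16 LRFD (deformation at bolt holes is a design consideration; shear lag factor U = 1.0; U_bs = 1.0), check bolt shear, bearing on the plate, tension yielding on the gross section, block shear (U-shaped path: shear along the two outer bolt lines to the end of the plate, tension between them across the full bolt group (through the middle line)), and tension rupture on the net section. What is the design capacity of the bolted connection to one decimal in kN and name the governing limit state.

Bolt shear: A_b = π(27)²/4 = 572.56 mm². φR_n = 0.75 × 372 × 572.56 × 9 × 2 = 2875.4 kN.
Bearing (10 mm plate, F_u = 450 MPa): end bolts L_c = 54 − 30/2 = 39, R_n = min(1.2×39×10×450, 2.4×27×10×450) = 210.6 kN/bolt; interior L_c = 98 − 30 = 68, R_n = 291.6 kN/bolt. φR_n = 0.75 × (3×210.6 + 6×291.6) = 1786.1 kN.
Tension yield (gross): A_g = 295×10 = 2950 mm². φR_n = 0.90 × 345 × 2950 = 916.0 kN.
Block shear: shear path 2×[54+2×98] = 2×250 mm, A_gv = 5000, A_nv = 2×(250 − 2.5×32)×10 = 3400 mm²; tension across gage: (162 − 2×32)×10 = 980 mm². R_n = min(0.6×450×3400, 0.6×345×5000) + 1.0×450×980 = min(918, 1035) + 441 = 1359 kN. φR_n = 0.75 × 1359 = 1019.3 kN.
Tension rupture (net): A_n = (295 − 3×32)×10 = 1990 mm² (U = 1.0, A_e = A_n). φR_n = 0.75 × 450 × 1990 = 671.6 kN.
Governing: min(2875.4, 1786.1, 916.0, 1019.3, 671.6) = 671.6 kN → net-section rupture.

671.6 kN (net-section rupture governs)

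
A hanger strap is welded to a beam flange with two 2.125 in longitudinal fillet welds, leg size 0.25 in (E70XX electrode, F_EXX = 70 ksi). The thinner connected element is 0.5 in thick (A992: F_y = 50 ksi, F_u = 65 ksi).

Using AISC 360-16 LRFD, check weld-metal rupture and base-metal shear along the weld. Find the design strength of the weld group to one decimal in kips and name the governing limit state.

23.7 kips (weld metal governs)

Weld metal: throat = 0.707×0.25 = 0.17675 in, L = 2×2.125 = 4.25 in. φR_n = 0.75 × 0.6 × 70 × 0.17675 × 4.25 = 23.7 kips.
Base metal shear (0.5 in plate): yield φR_n = 1.0×0.6×50×0.5×4.25 = 63.8 kips; rupture φR_n = 0.75×0.6×65×0.5×4.25 = 62.2 kips; take 62.2 kips (rupture).
Governing: min(23.7, 62.2) = 23.7 kips → weld metal.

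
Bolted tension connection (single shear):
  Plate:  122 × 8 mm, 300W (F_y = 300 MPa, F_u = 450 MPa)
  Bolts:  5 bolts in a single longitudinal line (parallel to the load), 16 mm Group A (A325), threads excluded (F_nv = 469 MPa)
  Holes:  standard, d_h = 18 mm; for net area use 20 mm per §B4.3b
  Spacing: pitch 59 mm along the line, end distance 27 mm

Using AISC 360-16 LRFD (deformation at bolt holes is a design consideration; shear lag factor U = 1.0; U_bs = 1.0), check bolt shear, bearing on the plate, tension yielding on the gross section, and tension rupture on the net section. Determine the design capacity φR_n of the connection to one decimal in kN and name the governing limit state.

263.5 kN (gross-section yield governs)

Bolt shear: A_b = π(16)²/4 = 201.06 mm². φR_n = 0.75 × 469 × 201.06 × 5 × 1 = 353.6 kN.
Bearing (8 mm plate, F_u = 450 MPa): end bolts L_c = 27 − 18/2 = 18, R_n = min(1.2×18×8×450, 2.4×16×8×450) = 77.76 kN/bolt; interior L_c = 59 − 18 = 41, R_n = 138.24 kN/bolt. φR_n = 0.75 × (1×77.76 + 4×138.24) = 473.0 kN.
Tension yield (gross): A_g = 122×8 = 976 mm². φR_n = 0.90 × 300 × 976 = 263.5 kN.
Tension rupture (net): A_n = (122 − 1×20)×8 = 816 mm² (U = 1.0, A_e = A_n). φR_n = 0.75 × 450 × 816 = 275.4 kN.
Governing: min(353.6, 473.0, 263.5, 275.4) = 263.5 kN → gross-section yield.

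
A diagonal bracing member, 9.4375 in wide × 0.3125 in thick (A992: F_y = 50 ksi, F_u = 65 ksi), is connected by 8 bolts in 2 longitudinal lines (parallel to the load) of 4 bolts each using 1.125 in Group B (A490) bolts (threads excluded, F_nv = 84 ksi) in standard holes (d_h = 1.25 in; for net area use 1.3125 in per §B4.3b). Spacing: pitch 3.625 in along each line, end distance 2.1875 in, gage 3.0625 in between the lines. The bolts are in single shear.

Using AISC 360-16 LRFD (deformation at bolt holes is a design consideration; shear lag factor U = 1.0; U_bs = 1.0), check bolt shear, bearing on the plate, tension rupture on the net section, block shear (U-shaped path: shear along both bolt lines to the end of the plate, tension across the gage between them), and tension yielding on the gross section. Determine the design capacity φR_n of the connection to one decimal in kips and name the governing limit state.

103.8 kips (net-section rupture governs)

Bolt shear: A_b = π(1.125)²/4 = 0.99402 in². φR_n = 0.75 × 84 × 0.99402 × 8 × 1 = 501.0 kips.
Bearing (0.3125 in plate, F_u = 65 ksi): end bolts L_c = 2.1875 − 1.25/2 = 1.5625, R_n = min(1.2×1.5625×0.3125×65, 2.4×1.125×0.3125×65) = 38.086 kips/bolt; interior L_c = 3.625 − 1.25 = 2.375, R_n = 54.844 kips/bolt. φR_n = 0.75 × (2×38.086 + 6×54.844) = 303.9 kips.
Tension rupture (net): A_n = (9.4375 − 2×1.3125)×0.3125 = 2.1289 in² (U = 1.0, A_e = A_n). φR_n = 0.75 × 65 × 2.1289 = 103.8 kips.
Block shear: shear path 2×[2.1875+3×3.625] = 2×13.0625 in, A_gv = 8.1641, A_nv = 2×(13.0625 − 3.5×1.3125)×0.3125 = 5.293 in²; tension across gage: (3.0625 − 1×1.3125)×0.3125 = 0.54688 in². R_n = min(0.6×65×5.293, 0.6×50×8.1641) + 1.0×65×0.54688 = min(206.43, 244.92) + 35.547 = 241.98 kips. φR_n = 0.75 × 241.98 = 181.5 kips.
Tension yield (gross): A_g = 9.4375×0.3125 = 2.9492 in². φR_n = 0.90 × 50 × 2.9492 = 132.7 kips.
Governing: min(501.0, 303.9, 103.8, 181.5, 132.7) = 103.8 kips → net-section rupture.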